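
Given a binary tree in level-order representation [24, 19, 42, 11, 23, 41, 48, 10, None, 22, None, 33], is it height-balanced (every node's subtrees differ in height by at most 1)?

Tree (level-order array): [24, 19, 42, 11, 23, 41, 48, 10, None, 22, None, 33]
Definition: a tree is height-balanced if, at every node, |h(left) - h(right)| <= 1 (empty subtree has height -1).
Bottom-up per-node check:
  node 10: h_left=-1, h_right=-1, diff=0 [OK], height=0
  node 11: h_left=0, h_right=-1, diff=1 [OK], height=1
  node 22: h_left=-1, h_right=-1, diff=0 [OK], height=0
  node 23: h_left=0, h_right=-1, diff=1 [OK], height=1
  node 19: h_left=1, h_right=1, diff=0 [OK], height=2
  node 33: h_left=-1, h_right=-1, diff=0 [OK], height=0
  node 41: h_left=0, h_right=-1, diff=1 [OK], height=1
  node 48: h_left=-1, h_right=-1, diff=0 [OK], height=0
  node 42: h_left=1, h_right=0, diff=1 [OK], height=2
  node 24: h_left=2, h_right=2, diff=0 [OK], height=3
All nodes satisfy the balance condition.
Result: Balanced


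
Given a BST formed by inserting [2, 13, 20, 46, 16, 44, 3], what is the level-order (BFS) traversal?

Tree insertion order: [2, 13, 20, 46, 16, 44, 3]
Tree (level-order array): [2, None, 13, 3, 20, None, None, 16, 46, None, None, 44]
BFS from the root, enqueuing left then right child of each popped node:
  queue [2] -> pop 2, enqueue [13], visited so far: [2]
  queue [13] -> pop 13, enqueue [3, 20], visited so far: [2, 13]
  queue [3, 20] -> pop 3, enqueue [none], visited so far: [2, 13, 3]
  queue [20] -> pop 20, enqueue [16, 46], visited so far: [2, 13, 3, 20]
  queue [16, 46] -> pop 16, enqueue [none], visited so far: [2, 13, 3, 20, 16]
  queue [46] -> pop 46, enqueue [44], visited so far: [2, 13, 3, 20, 16, 46]
  queue [44] -> pop 44, enqueue [none], visited so far: [2, 13, 3, 20, 16, 46, 44]
Result: [2, 13, 3, 20, 16, 46, 44]


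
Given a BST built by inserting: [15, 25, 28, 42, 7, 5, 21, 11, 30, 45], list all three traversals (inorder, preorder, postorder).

Tree insertion order: [15, 25, 28, 42, 7, 5, 21, 11, 30, 45]
Tree (level-order array): [15, 7, 25, 5, 11, 21, 28, None, None, None, None, None, None, None, 42, 30, 45]
Inorder (L, root, R): [5, 7, 11, 15, 21, 25, 28, 30, 42, 45]
Preorder (root, L, R): [15, 7, 5, 11, 25, 21, 28, 42, 30, 45]
Postorder (L, R, root): [5, 11, 7, 21, 30, 45, 42, 28, 25, 15]


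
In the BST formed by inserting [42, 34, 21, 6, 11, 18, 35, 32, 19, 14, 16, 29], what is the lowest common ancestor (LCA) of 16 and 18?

Tree insertion order: [42, 34, 21, 6, 11, 18, 35, 32, 19, 14, 16, 29]
Tree (level-order array): [42, 34, None, 21, 35, 6, 32, None, None, None, 11, 29, None, None, 18, None, None, 14, 19, None, 16]
In a BST, the LCA of p=16, q=18 is the first node v on the
root-to-leaf path with p <= v <= q (go left if both < v, right if both > v).
Walk from root:
  at 42: both 16 and 18 < 42, go left
  at 34: both 16 and 18 < 34, go left
  at 21: both 16 and 18 < 21, go left
  at 6: both 16 and 18 > 6, go right
  at 11: both 16 and 18 > 11, go right
  at 18: 16 <= 18 <= 18, this is the LCA
LCA = 18


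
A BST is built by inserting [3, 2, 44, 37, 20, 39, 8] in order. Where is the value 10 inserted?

Starting tree (level order): [3, 2, 44, None, None, 37, None, 20, 39, 8]
Insertion path: 3 -> 44 -> 37 -> 20 -> 8
Result: insert 10 as right child of 8
Final tree (level order): [3, 2, 44, None, None, 37, None, 20, 39, 8, None, None, None, None, 10]


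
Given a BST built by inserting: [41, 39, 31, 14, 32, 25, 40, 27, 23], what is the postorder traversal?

Tree insertion order: [41, 39, 31, 14, 32, 25, 40, 27, 23]
Tree (level-order array): [41, 39, None, 31, 40, 14, 32, None, None, None, 25, None, None, 23, 27]
Postorder traversal: [23, 27, 25, 14, 32, 31, 40, 39, 41]


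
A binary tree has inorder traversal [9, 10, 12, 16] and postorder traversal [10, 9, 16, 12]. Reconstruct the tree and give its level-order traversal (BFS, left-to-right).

Inorder:   [9, 10, 12, 16]
Postorder: [10, 9, 16, 12]
Algorithm: postorder visits root last, so walk postorder right-to-left;
each value is the root of the current inorder slice — split it at that
value, recurse on the right subtree first, then the left.
Recursive splits:
  root=12; inorder splits into left=[9, 10], right=[16]
  root=16; inorder splits into left=[], right=[]
  root=9; inorder splits into left=[], right=[10]
  root=10; inorder splits into left=[], right=[]
Reconstructed level-order: [12, 9, 16, 10]


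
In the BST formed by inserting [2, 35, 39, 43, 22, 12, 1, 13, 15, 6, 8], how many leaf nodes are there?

Tree built from: [2, 35, 39, 43, 22, 12, 1, 13, 15, 6, 8]
Tree (level-order array): [2, 1, 35, None, None, 22, 39, 12, None, None, 43, 6, 13, None, None, None, 8, None, 15]
Rule: A leaf has 0 children.
Per-node child counts:
  node 2: 2 child(ren)
  node 1: 0 child(ren)
  node 35: 2 child(ren)
  node 22: 1 child(ren)
  node 12: 2 child(ren)
  node 6: 1 child(ren)
  node 8: 0 child(ren)
  node 13: 1 child(ren)
  node 15: 0 child(ren)
  node 39: 1 child(ren)
  node 43: 0 child(ren)
Matching nodes: [1, 8, 15, 43]
Count of leaf nodes: 4


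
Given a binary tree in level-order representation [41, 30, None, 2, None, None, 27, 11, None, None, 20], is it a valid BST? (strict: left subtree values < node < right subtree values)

Level-order array: [41, 30, None, 2, None, None, 27, 11, None, None, 20]
Validate using subtree bounds (lo, hi): at each node, require lo < value < hi,
then recurse left with hi=value and right with lo=value.
Preorder trace (stopping at first violation):
  at node 41 with bounds (-inf, +inf): OK
  at node 30 with bounds (-inf, 41): OK
  at node 2 with bounds (-inf, 30): OK
  at node 27 with bounds (2, 30): OK
  at node 11 with bounds (2, 27): OK
  at node 20 with bounds (11, 27): OK
No violation found at any node.
Result: Valid BST


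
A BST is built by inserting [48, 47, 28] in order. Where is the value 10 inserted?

Starting tree (level order): [48, 47, None, 28]
Insertion path: 48 -> 47 -> 28
Result: insert 10 as left child of 28
Final tree (level order): [48, 47, None, 28, None, 10]


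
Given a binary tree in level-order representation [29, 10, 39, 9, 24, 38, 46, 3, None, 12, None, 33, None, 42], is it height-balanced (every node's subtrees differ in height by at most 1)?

Tree (level-order array): [29, 10, 39, 9, 24, 38, 46, 3, None, 12, None, 33, None, 42]
Definition: a tree is height-balanced if, at every node, |h(left) - h(right)| <= 1 (empty subtree has height -1).
Bottom-up per-node check:
  node 3: h_left=-1, h_right=-1, diff=0 [OK], height=0
  node 9: h_left=0, h_right=-1, diff=1 [OK], height=1
  node 12: h_left=-1, h_right=-1, diff=0 [OK], height=0
  node 24: h_left=0, h_right=-1, diff=1 [OK], height=1
  node 10: h_left=1, h_right=1, diff=0 [OK], height=2
  node 33: h_left=-1, h_right=-1, diff=0 [OK], height=0
  node 38: h_left=0, h_right=-1, diff=1 [OK], height=1
  node 42: h_left=-1, h_right=-1, diff=0 [OK], height=0
  node 46: h_left=0, h_right=-1, diff=1 [OK], height=1
  node 39: h_left=1, h_right=1, diff=0 [OK], height=2
  node 29: h_left=2, h_right=2, diff=0 [OK], height=3
All nodes satisfy the balance condition.
Result: Balanced


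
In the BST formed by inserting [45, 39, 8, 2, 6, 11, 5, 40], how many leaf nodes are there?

Tree built from: [45, 39, 8, 2, 6, 11, 5, 40]
Tree (level-order array): [45, 39, None, 8, 40, 2, 11, None, None, None, 6, None, None, 5]
Rule: A leaf has 0 children.
Per-node child counts:
  node 45: 1 child(ren)
  node 39: 2 child(ren)
  node 8: 2 child(ren)
  node 2: 1 child(ren)
  node 6: 1 child(ren)
  node 5: 0 child(ren)
  node 11: 0 child(ren)
  node 40: 0 child(ren)
Matching nodes: [5, 11, 40]
Count of leaf nodes: 3


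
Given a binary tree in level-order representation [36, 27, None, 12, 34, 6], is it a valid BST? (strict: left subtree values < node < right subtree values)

Level-order array: [36, 27, None, 12, 34, 6]
Validate using subtree bounds (lo, hi): at each node, require lo < value < hi,
then recurse left with hi=value and right with lo=value.
Preorder trace (stopping at first violation):
  at node 36 with bounds (-inf, +inf): OK
  at node 27 with bounds (-inf, 36): OK
  at node 12 with bounds (-inf, 27): OK
  at node 6 with bounds (-inf, 12): OK
  at node 34 with bounds (27, 36): OK
No violation found at any node.
Result: Valid BST


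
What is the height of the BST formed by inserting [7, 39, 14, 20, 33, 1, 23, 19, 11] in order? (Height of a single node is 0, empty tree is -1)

Insertion order: [7, 39, 14, 20, 33, 1, 23, 19, 11]
Tree (level-order array): [7, 1, 39, None, None, 14, None, 11, 20, None, None, 19, 33, None, None, 23]
Compute height bottom-up (empty subtree = -1):
  height(1) = 1 + max(-1, -1) = 0
  height(11) = 1 + max(-1, -1) = 0
  height(19) = 1 + max(-1, -1) = 0
  height(23) = 1 + max(-1, -1) = 0
  height(33) = 1 + max(0, -1) = 1
  height(20) = 1 + max(0, 1) = 2
  height(14) = 1 + max(0, 2) = 3
  height(39) = 1 + max(3, -1) = 4
  height(7) = 1 + max(0, 4) = 5
Height = 5


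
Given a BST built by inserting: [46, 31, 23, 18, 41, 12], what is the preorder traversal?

Tree insertion order: [46, 31, 23, 18, 41, 12]
Tree (level-order array): [46, 31, None, 23, 41, 18, None, None, None, 12]
Preorder traversal: [46, 31, 23, 18, 12, 41]


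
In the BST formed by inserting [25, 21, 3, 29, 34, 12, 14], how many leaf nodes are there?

Tree built from: [25, 21, 3, 29, 34, 12, 14]
Tree (level-order array): [25, 21, 29, 3, None, None, 34, None, 12, None, None, None, 14]
Rule: A leaf has 0 children.
Per-node child counts:
  node 25: 2 child(ren)
  node 21: 1 child(ren)
  node 3: 1 child(ren)
  node 12: 1 child(ren)
  node 14: 0 child(ren)
  node 29: 1 child(ren)
  node 34: 0 child(ren)
Matching nodes: [14, 34]
Count of leaf nodes: 2


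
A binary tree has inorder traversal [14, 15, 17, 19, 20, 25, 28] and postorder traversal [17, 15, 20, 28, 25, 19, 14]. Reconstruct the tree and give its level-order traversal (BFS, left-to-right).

Inorder:   [14, 15, 17, 19, 20, 25, 28]
Postorder: [17, 15, 20, 28, 25, 19, 14]
Algorithm: postorder visits root last, so walk postorder right-to-left;
each value is the root of the current inorder slice — split it at that
value, recurse on the right subtree first, then the left.
Recursive splits:
  root=14; inorder splits into left=[], right=[15, 17, 19, 20, 25, 28]
  root=19; inorder splits into left=[15, 17], right=[20, 25, 28]
  root=25; inorder splits into left=[20], right=[28]
  root=28; inorder splits into left=[], right=[]
  root=20; inorder splits into left=[], right=[]
  root=15; inorder splits into left=[], right=[17]
  root=17; inorder splits into left=[], right=[]
Reconstructed level-order: [14, 19, 15, 25, 17, 20, 28]


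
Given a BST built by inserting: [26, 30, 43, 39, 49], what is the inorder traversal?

Tree insertion order: [26, 30, 43, 39, 49]
Tree (level-order array): [26, None, 30, None, 43, 39, 49]
Inorder traversal: [26, 30, 39, 43, 49]


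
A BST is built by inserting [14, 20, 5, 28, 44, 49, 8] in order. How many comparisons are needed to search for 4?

Search path for 4: 14 -> 5
Found: False
Comparisons: 2


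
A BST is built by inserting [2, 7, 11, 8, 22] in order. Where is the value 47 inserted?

Starting tree (level order): [2, None, 7, None, 11, 8, 22]
Insertion path: 2 -> 7 -> 11 -> 22
Result: insert 47 as right child of 22
Final tree (level order): [2, None, 7, None, 11, 8, 22, None, None, None, 47]


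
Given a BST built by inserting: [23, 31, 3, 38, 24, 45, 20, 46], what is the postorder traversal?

Tree insertion order: [23, 31, 3, 38, 24, 45, 20, 46]
Tree (level-order array): [23, 3, 31, None, 20, 24, 38, None, None, None, None, None, 45, None, 46]
Postorder traversal: [20, 3, 24, 46, 45, 38, 31, 23]


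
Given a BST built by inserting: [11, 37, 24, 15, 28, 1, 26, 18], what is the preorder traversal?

Tree insertion order: [11, 37, 24, 15, 28, 1, 26, 18]
Tree (level-order array): [11, 1, 37, None, None, 24, None, 15, 28, None, 18, 26]
Preorder traversal: [11, 1, 37, 24, 15, 18, 28, 26]


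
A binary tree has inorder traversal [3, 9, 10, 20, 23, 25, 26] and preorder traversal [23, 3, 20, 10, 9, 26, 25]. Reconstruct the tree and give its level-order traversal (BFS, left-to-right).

Inorder:  [3, 9, 10, 20, 23, 25, 26]
Preorder: [23, 3, 20, 10, 9, 26, 25]
Algorithm: preorder visits root first, so consume preorder in order;
for each root, split the current inorder slice at that value into
left-subtree inorder and right-subtree inorder, then recurse.
Recursive splits:
  root=23; inorder splits into left=[3, 9, 10, 20], right=[25, 26]
  root=3; inorder splits into left=[], right=[9, 10, 20]
  root=20; inorder splits into left=[9, 10], right=[]
  root=10; inorder splits into left=[9], right=[]
  root=9; inorder splits into left=[], right=[]
  root=26; inorder splits into left=[25], right=[]
  root=25; inorder splits into left=[], right=[]
Reconstructed level-order: [23, 3, 26, 20, 25, 10, 9]


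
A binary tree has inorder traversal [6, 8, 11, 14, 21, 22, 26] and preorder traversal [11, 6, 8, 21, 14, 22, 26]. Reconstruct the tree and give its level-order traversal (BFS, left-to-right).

Inorder:  [6, 8, 11, 14, 21, 22, 26]
Preorder: [11, 6, 8, 21, 14, 22, 26]
Algorithm: preorder visits root first, so consume preorder in order;
for each root, split the current inorder slice at that value into
left-subtree inorder and right-subtree inorder, then recurse.
Recursive splits:
  root=11; inorder splits into left=[6, 8], right=[14, 21, 22, 26]
  root=6; inorder splits into left=[], right=[8]
  root=8; inorder splits into left=[], right=[]
  root=21; inorder splits into left=[14], right=[22, 26]
  root=14; inorder splits into left=[], right=[]
  root=22; inorder splits into left=[], right=[26]
  root=26; inorder splits into left=[], right=[]
Reconstructed level-order: [11, 6, 21, 8, 14, 22, 26]


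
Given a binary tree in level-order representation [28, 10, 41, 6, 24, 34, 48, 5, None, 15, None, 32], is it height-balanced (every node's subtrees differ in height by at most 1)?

Tree (level-order array): [28, 10, 41, 6, 24, 34, 48, 5, None, 15, None, 32]
Definition: a tree is height-balanced if, at every node, |h(left) - h(right)| <= 1 (empty subtree has height -1).
Bottom-up per-node check:
  node 5: h_left=-1, h_right=-1, diff=0 [OK], height=0
  node 6: h_left=0, h_right=-1, diff=1 [OK], height=1
  node 15: h_left=-1, h_right=-1, diff=0 [OK], height=0
  node 24: h_left=0, h_right=-1, diff=1 [OK], height=1
  node 10: h_left=1, h_right=1, diff=0 [OK], height=2
  node 32: h_left=-1, h_right=-1, diff=0 [OK], height=0
  node 34: h_left=0, h_right=-1, diff=1 [OK], height=1
  node 48: h_left=-1, h_right=-1, diff=0 [OK], height=0
  node 41: h_left=1, h_right=0, diff=1 [OK], height=2
  node 28: h_left=2, h_right=2, diff=0 [OK], height=3
All nodes satisfy the balance condition.
Result: Balanced


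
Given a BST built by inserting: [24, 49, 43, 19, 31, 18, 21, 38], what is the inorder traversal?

Tree insertion order: [24, 49, 43, 19, 31, 18, 21, 38]
Tree (level-order array): [24, 19, 49, 18, 21, 43, None, None, None, None, None, 31, None, None, 38]
Inorder traversal: [18, 19, 21, 24, 31, 38, 43, 49]


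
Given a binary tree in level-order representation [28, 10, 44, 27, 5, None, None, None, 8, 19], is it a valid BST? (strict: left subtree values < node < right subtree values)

Level-order array: [28, 10, 44, 27, 5, None, None, None, 8, 19]
Validate using subtree bounds (lo, hi): at each node, require lo < value < hi,
then recurse left with hi=value and right with lo=value.
Preorder trace (stopping at first violation):
  at node 28 with bounds (-inf, +inf): OK
  at node 10 with bounds (-inf, 28): OK
  at node 27 with bounds (-inf, 10): VIOLATION
Node 27 violates its bound: not (-inf < 27 < 10).
Result: Not a valid BST


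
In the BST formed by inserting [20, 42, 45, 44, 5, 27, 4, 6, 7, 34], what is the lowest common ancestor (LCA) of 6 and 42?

Tree insertion order: [20, 42, 45, 44, 5, 27, 4, 6, 7, 34]
Tree (level-order array): [20, 5, 42, 4, 6, 27, 45, None, None, None, 7, None, 34, 44]
In a BST, the LCA of p=6, q=42 is the first node v on the
root-to-leaf path with p <= v <= q (go left if both < v, right if both > v).
Walk from root:
  at 20: 6 <= 20 <= 42, this is the LCA
LCA = 20


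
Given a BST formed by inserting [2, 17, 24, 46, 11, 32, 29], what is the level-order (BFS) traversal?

Tree insertion order: [2, 17, 24, 46, 11, 32, 29]
Tree (level-order array): [2, None, 17, 11, 24, None, None, None, 46, 32, None, 29]
BFS from the root, enqueuing left then right child of each popped node:
  queue [2] -> pop 2, enqueue [17], visited so far: [2]
  queue [17] -> pop 17, enqueue [11, 24], visited so far: [2, 17]
  queue [11, 24] -> pop 11, enqueue [none], visited so far: [2, 17, 11]
  queue [24] -> pop 24, enqueue [46], visited so far: [2, 17, 11, 24]
  queue [46] -> pop 46, enqueue [32], visited so far: [2, 17, 11, 24, 46]
  queue [32] -> pop 32, enqueue [29], visited so far: [2, 17, 11, 24, 46, 32]
  queue [29] -> pop 29, enqueue [none], visited so far: [2, 17, 11, 24, 46, 32, 29]
Result: [2, 17, 11, 24, 46, 32, 29]


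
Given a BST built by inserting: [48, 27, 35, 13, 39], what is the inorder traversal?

Tree insertion order: [48, 27, 35, 13, 39]
Tree (level-order array): [48, 27, None, 13, 35, None, None, None, 39]
Inorder traversal: [13, 27, 35, 39, 48]


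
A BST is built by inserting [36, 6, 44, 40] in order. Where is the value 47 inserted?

Starting tree (level order): [36, 6, 44, None, None, 40]
Insertion path: 36 -> 44
Result: insert 47 as right child of 44
Final tree (level order): [36, 6, 44, None, None, 40, 47]


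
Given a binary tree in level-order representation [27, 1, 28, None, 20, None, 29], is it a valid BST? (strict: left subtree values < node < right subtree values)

Level-order array: [27, 1, 28, None, 20, None, 29]
Validate using subtree bounds (lo, hi): at each node, require lo < value < hi,
then recurse left with hi=value and right with lo=value.
Preorder trace (stopping at first violation):
  at node 27 with bounds (-inf, +inf): OK
  at node 1 with bounds (-inf, 27): OK
  at node 20 with bounds (1, 27): OK
  at node 28 with bounds (27, +inf): OK
  at node 29 with bounds (28, +inf): OK
No violation found at any node.
Result: Valid BST


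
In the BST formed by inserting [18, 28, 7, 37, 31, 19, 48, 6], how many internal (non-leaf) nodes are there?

Tree built from: [18, 28, 7, 37, 31, 19, 48, 6]
Tree (level-order array): [18, 7, 28, 6, None, 19, 37, None, None, None, None, 31, 48]
Rule: An internal node has at least one child.
Per-node child counts:
  node 18: 2 child(ren)
  node 7: 1 child(ren)
  node 6: 0 child(ren)
  node 28: 2 child(ren)
  node 19: 0 child(ren)
  node 37: 2 child(ren)
  node 31: 0 child(ren)
  node 48: 0 child(ren)
Matching nodes: [18, 7, 28, 37]
Count of internal (non-leaf) nodes: 4


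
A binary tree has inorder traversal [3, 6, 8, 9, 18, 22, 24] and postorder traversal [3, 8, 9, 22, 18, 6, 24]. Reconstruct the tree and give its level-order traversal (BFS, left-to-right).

Inorder:   [3, 6, 8, 9, 18, 22, 24]
Postorder: [3, 8, 9, 22, 18, 6, 24]
Algorithm: postorder visits root last, so walk postorder right-to-left;
each value is the root of the current inorder slice — split it at that
value, recurse on the right subtree first, then the left.
Recursive splits:
  root=24; inorder splits into left=[3, 6, 8, 9, 18, 22], right=[]
  root=6; inorder splits into left=[3], right=[8, 9, 18, 22]
  root=18; inorder splits into left=[8, 9], right=[22]
  root=22; inorder splits into left=[], right=[]
  root=9; inorder splits into left=[8], right=[]
  root=8; inorder splits into left=[], right=[]
  root=3; inorder splits into left=[], right=[]
Reconstructed level-order: [24, 6, 3, 18, 9, 22, 8]


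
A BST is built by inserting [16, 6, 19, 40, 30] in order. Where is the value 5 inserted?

Starting tree (level order): [16, 6, 19, None, None, None, 40, 30]
Insertion path: 16 -> 6
Result: insert 5 as left child of 6
Final tree (level order): [16, 6, 19, 5, None, None, 40, None, None, 30]


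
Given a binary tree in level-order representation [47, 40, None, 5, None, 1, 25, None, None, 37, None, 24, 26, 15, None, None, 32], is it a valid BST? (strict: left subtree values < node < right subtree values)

Level-order array: [47, 40, None, 5, None, 1, 25, None, None, 37, None, 24, 26, 15, None, None, 32]
Validate using subtree bounds (lo, hi): at each node, require lo < value < hi,
then recurse left with hi=value and right with lo=value.
Preorder trace (stopping at first violation):
  at node 47 with bounds (-inf, +inf): OK
  at node 40 with bounds (-inf, 47): OK
  at node 5 with bounds (-inf, 40): OK
  at node 1 with bounds (-inf, 5): OK
  at node 25 with bounds (5, 40): OK
  at node 37 with bounds (5, 25): VIOLATION
Node 37 violates its bound: not (5 < 37 < 25).
Result: Not a valid BST


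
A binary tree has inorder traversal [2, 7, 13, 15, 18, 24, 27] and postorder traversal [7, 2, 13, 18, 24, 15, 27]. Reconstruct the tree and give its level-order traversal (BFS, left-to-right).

Inorder:   [2, 7, 13, 15, 18, 24, 27]
Postorder: [7, 2, 13, 18, 24, 15, 27]
Algorithm: postorder visits root last, so walk postorder right-to-left;
each value is the root of the current inorder slice — split it at that
value, recurse on the right subtree first, then the left.
Recursive splits:
  root=27; inorder splits into left=[2, 7, 13, 15, 18, 24], right=[]
  root=15; inorder splits into left=[2, 7, 13], right=[18, 24]
  root=24; inorder splits into left=[18], right=[]
  root=18; inorder splits into left=[], right=[]
  root=13; inorder splits into left=[2, 7], right=[]
  root=2; inorder splits into left=[], right=[7]
  root=7; inorder splits into left=[], right=[]
Reconstructed level-order: [27, 15, 13, 24, 2, 18, 7]


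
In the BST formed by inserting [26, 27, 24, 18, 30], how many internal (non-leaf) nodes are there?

Tree built from: [26, 27, 24, 18, 30]
Tree (level-order array): [26, 24, 27, 18, None, None, 30]
Rule: An internal node has at least one child.
Per-node child counts:
  node 26: 2 child(ren)
  node 24: 1 child(ren)
  node 18: 0 child(ren)
  node 27: 1 child(ren)
  node 30: 0 child(ren)
Matching nodes: [26, 24, 27]
Count of internal (non-leaf) nodes: 3


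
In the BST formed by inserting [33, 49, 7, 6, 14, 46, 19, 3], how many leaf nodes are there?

Tree built from: [33, 49, 7, 6, 14, 46, 19, 3]
Tree (level-order array): [33, 7, 49, 6, 14, 46, None, 3, None, None, 19]
Rule: A leaf has 0 children.
Per-node child counts:
  node 33: 2 child(ren)
  node 7: 2 child(ren)
  node 6: 1 child(ren)
  node 3: 0 child(ren)
  node 14: 1 child(ren)
  node 19: 0 child(ren)
  node 49: 1 child(ren)
  node 46: 0 child(ren)
Matching nodes: [3, 19, 46]
Count of leaf nodes: 3


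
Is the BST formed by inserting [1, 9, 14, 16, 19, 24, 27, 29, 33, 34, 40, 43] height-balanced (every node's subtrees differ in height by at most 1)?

Tree (level-order array): [1, None, 9, None, 14, None, 16, None, 19, None, 24, None, 27, None, 29, None, 33, None, 34, None, 40, None, 43]
Definition: a tree is height-balanced if, at every node, |h(left) - h(right)| <= 1 (empty subtree has height -1).
Bottom-up per-node check:
  node 43: h_left=-1, h_right=-1, diff=0 [OK], height=0
  node 40: h_left=-1, h_right=0, diff=1 [OK], height=1
  node 34: h_left=-1, h_right=1, diff=2 [FAIL (|-1-1|=2 > 1)], height=2
  node 33: h_left=-1, h_right=2, diff=3 [FAIL (|-1-2|=3 > 1)], height=3
  node 29: h_left=-1, h_right=3, diff=4 [FAIL (|-1-3|=4 > 1)], height=4
  node 27: h_left=-1, h_right=4, diff=5 [FAIL (|-1-4|=5 > 1)], height=5
  node 24: h_left=-1, h_right=5, diff=6 [FAIL (|-1-5|=6 > 1)], height=6
  node 19: h_left=-1, h_right=6, diff=7 [FAIL (|-1-6|=7 > 1)], height=7
  node 16: h_left=-1, h_right=7, diff=8 [FAIL (|-1-7|=8 > 1)], height=8
  node 14: h_left=-1, h_right=8, diff=9 [FAIL (|-1-8|=9 > 1)], height=9
  node 9: h_left=-1, h_right=9, diff=10 [FAIL (|-1-9|=10 > 1)], height=10
  node 1: h_left=-1, h_right=10, diff=11 [FAIL (|-1-10|=11 > 1)], height=11
Node 34 violates the condition: |-1 - 1| = 2 > 1.
Result: Not balanced


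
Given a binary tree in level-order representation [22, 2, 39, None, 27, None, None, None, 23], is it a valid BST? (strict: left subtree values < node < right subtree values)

Level-order array: [22, 2, 39, None, 27, None, None, None, 23]
Validate using subtree bounds (lo, hi): at each node, require lo < value < hi,
then recurse left with hi=value and right with lo=value.
Preorder trace (stopping at first violation):
  at node 22 with bounds (-inf, +inf): OK
  at node 2 with bounds (-inf, 22): OK
  at node 27 with bounds (2, 22): VIOLATION
Node 27 violates its bound: not (2 < 27 < 22).
Result: Not a valid BST


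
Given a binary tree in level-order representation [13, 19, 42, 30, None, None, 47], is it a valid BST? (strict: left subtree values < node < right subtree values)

Level-order array: [13, 19, 42, 30, None, None, 47]
Validate using subtree bounds (lo, hi): at each node, require lo < value < hi,
then recurse left with hi=value and right with lo=value.
Preorder trace (stopping at first violation):
  at node 13 with bounds (-inf, +inf): OK
  at node 19 with bounds (-inf, 13): VIOLATION
Node 19 violates its bound: not (-inf < 19 < 13).
Result: Not a valid BST


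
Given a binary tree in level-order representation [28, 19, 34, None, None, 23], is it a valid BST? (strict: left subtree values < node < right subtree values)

Level-order array: [28, 19, 34, None, None, 23]
Validate using subtree bounds (lo, hi): at each node, require lo < value < hi,
then recurse left with hi=value and right with lo=value.
Preorder trace (stopping at first violation):
  at node 28 with bounds (-inf, +inf): OK
  at node 19 with bounds (-inf, 28): OK
  at node 34 with bounds (28, +inf): OK
  at node 23 with bounds (28, 34): VIOLATION
Node 23 violates its bound: not (28 < 23 < 34).
Result: Not a valid BST


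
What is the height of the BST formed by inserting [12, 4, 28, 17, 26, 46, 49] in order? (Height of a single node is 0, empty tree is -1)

Insertion order: [12, 4, 28, 17, 26, 46, 49]
Tree (level-order array): [12, 4, 28, None, None, 17, 46, None, 26, None, 49]
Compute height bottom-up (empty subtree = -1):
  height(4) = 1 + max(-1, -1) = 0
  height(26) = 1 + max(-1, -1) = 0
  height(17) = 1 + max(-1, 0) = 1
  height(49) = 1 + max(-1, -1) = 0
  height(46) = 1 + max(-1, 0) = 1
  height(28) = 1 + max(1, 1) = 2
  height(12) = 1 + max(0, 2) = 3
Height = 3


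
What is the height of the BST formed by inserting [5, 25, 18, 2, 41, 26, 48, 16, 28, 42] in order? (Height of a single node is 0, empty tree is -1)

Insertion order: [5, 25, 18, 2, 41, 26, 48, 16, 28, 42]
Tree (level-order array): [5, 2, 25, None, None, 18, 41, 16, None, 26, 48, None, None, None, 28, 42]
Compute height bottom-up (empty subtree = -1):
  height(2) = 1 + max(-1, -1) = 0
  height(16) = 1 + max(-1, -1) = 0
  height(18) = 1 + max(0, -1) = 1
  height(28) = 1 + max(-1, -1) = 0
  height(26) = 1 + max(-1, 0) = 1
  height(42) = 1 + max(-1, -1) = 0
  height(48) = 1 + max(0, -1) = 1
  height(41) = 1 + max(1, 1) = 2
  height(25) = 1 + max(1, 2) = 3
  height(5) = 1 + max(0, 3) = 4
Height = 4


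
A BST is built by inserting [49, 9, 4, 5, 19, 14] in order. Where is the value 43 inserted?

Starting tree (level order): [49, 9, None, 4, 19, None, 5, 14]
Insertion path: 49 -> 9 -> 19
Result: insert 43 as right child of 19
Final tree (level order): [49, 9, None, 4, 19, None, 5, 14, 43]


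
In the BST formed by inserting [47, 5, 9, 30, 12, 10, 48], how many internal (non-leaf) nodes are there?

Tree built from: [47, 5, 9, 30, 12, 10, 48]
Tree (level-order array): [47, 5, 48, None, 9, None, None, None, 30, 12, None, 10]
Rule: An internal node has at least one child.
Per-node child counts:
  node 47: 2 child(ren)
  node 5: 1 child(ren)
  node 9: 1 child(ren)
  node 30: 1 child(ren)
  node 12: 1 child(ren)
  node 10: 0 child(ren)
  node 48: 0 child(ren)
Matching nodes: [47, 5, 9, 30, 12]
Count of internal (non-leaf) nodes: 5


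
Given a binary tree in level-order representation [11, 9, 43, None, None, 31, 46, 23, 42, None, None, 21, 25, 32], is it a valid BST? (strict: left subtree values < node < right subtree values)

Level-order array: [11, 9, 43, None, None, 31, 46, 23, 42, None, None, 21, 25, 32]
Validate using subtree bounds (lo, hi): at each node, require lo < value < hi,
then recurse left with hi=value and right with lo=value.
Preorder trace (stopping at first violation):
  at node 11 with bounds (-inf, +inf): OK
  at node 9 with bounds (-inf, 11): OK
  at node 43 with bounds (11, +inf): OK
  at node 31 with bounds (11, 43): OK
  at node 23 with bounds (11, 31): OK
  at node 21 with bounds (11, 23): OK
  at node 25 with bounds (23, 31): OK
  at node 42 with bounds (31, 43): OK
  at node 32 with bounds (31, 42): OK
  at node 46 with bounds (43, +inf): OK
No violation found at any node.
Result: Valid BST


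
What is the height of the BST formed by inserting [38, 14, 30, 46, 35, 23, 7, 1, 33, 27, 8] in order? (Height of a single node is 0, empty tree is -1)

Insertion order: [38, 14, 30, 46, 35, 23, 7, 1, 33, 27, 8]
Tree (level-order array): [38, 14, 46, 7, 30, None, None, 1, 8, 23, 35, None, None, None, None, None, 27, 33]
Compute height bottom-up (empty subtree = -1):
  height(1) = 1 + max(-1, -1) = 0
  height(8) = 1 + max(-1, -1) = 0
  height(7) = 1 + max(0, 0) = 1
  height(27) = 1 + max(-1, -1) = 0
  height(23) = 1 + max(-1, 0) = 1
  height(33) = 1 + max(-1, -1) = 0
  height(35) = 1 + max(0, -1) = 1
  height(30) = 1 + max(1, 1) = 2
  height(14) = 1 + max(1, 2) = 3
  height(46) = 1 + max(-1, -1) = 0
  height(38) = 1 + max(3, 0) = 4
Height = 4


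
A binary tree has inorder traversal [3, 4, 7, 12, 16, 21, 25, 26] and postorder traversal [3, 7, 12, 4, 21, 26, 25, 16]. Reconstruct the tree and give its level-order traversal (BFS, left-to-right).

Inorder:   [3, 4, 7, 12, 16, 21, 25, 26]
Postorder: [3, 7, 12, 4, 21, 26, 25, 16]
Algorithm: postorder visits root last, so walk postorder right-to-left;
each value is the root of the current inorder slice — split it at that
value, recurse on the right subtree first, then the left.
Recursive splits:
  root=16; inorder splits into left=[3, 4, 7, 12], right=[21, 25, 26]
  root=25; inorder splits into left=[21], right=[26]
  root=26; inorder splits into left=[], right=[]
  root=21; inorder splits into left=[], right=[]
  root=4; inorder splits into left=[3], right=[7, 12]
  root=12; inorder splits into left=[7], right=[]
  root=7; inorder splits into left=[], right=[]
  root=3; inorder splits into left=[], right=[]
Reconstructed level-order: [16, 4, 25, 3, 12, 21, 26, 7]


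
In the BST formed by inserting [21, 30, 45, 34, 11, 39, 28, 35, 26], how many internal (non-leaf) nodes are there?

Tree built from: [21, 30, 45, 34, 11, 39, 28, 35, 26]
Tree (level-order array): [21, 11, 30, None, None, 28, 45, 26, None, 34, None, None, None, None, 39, 35]
Rule: An internal node has at least one child.
Per-node child counts:
  node 21: 2 child(ren)
  node 11: 0 child(ren)
  node 30: 2 child(ren)
  node 28: 1 child(ren)
  node 26: 0 child(ren)
  node 45: 1 child(ren)
  node 34: 1 child(ren)
  node 39: 1 child(ren)
  node 35: 0 child(ren)
Matching nodes: [21, 30, 28, 45, 34, 39]
Count of internal (non-leaf) nodes: 6


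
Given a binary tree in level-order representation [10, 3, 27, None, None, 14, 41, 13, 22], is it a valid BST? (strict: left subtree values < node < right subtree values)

Level-order array: [10, 3, 27, None, None, 14, 41, 13, 22]
Validate using subtree bounds (lo, hi): at each node, require lo < value < hi,
then recurse left with hi=value and right with lo=value.
Preorder trace (stopping at first violation):
  at node 10 with bounds (-inf, +inf): OK
  at node 3 with bounds (-inf, 10): OK
  at node 27 with bounds (10, +inf): OK
  at node 14 with bounds (10, 27): OK
  at node 13 with bounds (10, 14): OK
  at node 22 with bounds (14, 27): OK
  at node 41 with bounds (27, +inf): OK
No violation found at any node.
Result: Valid BST


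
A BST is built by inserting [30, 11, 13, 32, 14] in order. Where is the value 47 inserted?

Starting tree (level order): [30, 11, 32, None, 13, None, None, None, 14]
Insertion path: 30 -> 32
Result: insert 47 as right child of 32
Final tree (level order): [30, 11, 32, None, 13, None, 47, None, 14]


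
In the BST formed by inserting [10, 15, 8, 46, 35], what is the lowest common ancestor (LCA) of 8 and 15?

Tree insertion order: [10, 15, 8, 46, 35]
Tree (level-order array): [10, 8, 15, None, None, None, 46, 35]
In a BST, the LCA of p=8, q=15 is the first node v on the
root-to-leaf path with p <= v <= q (go left if both < v, right if both > v).
Walk from root:
  at 10: 8 <= 10 <= 15, this is the LCA
LCA = 10


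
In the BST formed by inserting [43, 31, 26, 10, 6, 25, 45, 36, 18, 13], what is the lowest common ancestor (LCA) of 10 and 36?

Tree insertion order: [43, 31, 26, 10, 6, 25, 45, 36, 18, 13]
Tree (level-order array): [43, 31, 45, 26, 36, None, None, 10, None, None, None, 6, 25, None, None, 18, None, 13]
In a BST, the LCA of p=10, q=36 is the first node v on the
root-to-leaf path with p <= v <= q (go left if both < v, right if both > v).
Walk from root:
  at 43: both 10 and 36 < 43, go left
  at 31: 10 <= 31 <= 36, this is the LCA
LCA = 31


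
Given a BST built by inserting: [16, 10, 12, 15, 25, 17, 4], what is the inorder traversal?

Tree insertion order: [16, 10, 12, 15, 25, 17, 4]
Tree (level-order array): [16, 10, 25, 4, 12, 17, None, None, None, None, 15]
Inorder traversal: [4, 10, 12, 15, 16, 17, 25]


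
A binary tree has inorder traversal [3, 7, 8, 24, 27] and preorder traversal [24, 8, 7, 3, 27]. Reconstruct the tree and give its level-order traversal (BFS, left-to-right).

Inorder:  [3, 7, 8, 24, 27]
Preorder: [24, 8, 7, 3, 27]
Algorithm: preorder visits root first, so consume preorder in order;
for each root, split the current inorder slice at that value into
left-subtree inorder and right-subtree inorder, then recurse.
Recursive splits:
  root=24; inorder splits into left=[3, 7, 8], right=[27]
  root=8; inorder splits into left=[3, 7], right=[]
  root=7; inorder splits into left=[3], right=[]
  root=3; inorder splits into left=[], right=[]
  root=27; inorder splits into left=[], right=[]
Reconstructed level-order: [24, 8, 27, 7, 3]


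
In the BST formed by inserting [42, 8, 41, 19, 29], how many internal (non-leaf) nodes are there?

Tree built from: [42, 8, 41, 19, 29]
Tree (level-order array): [42, 8, None, None, 41, 19, None, None, 29]
Rule: An internal node has at least one child.
Per-node child counts:
  node 42: 1 child(ren)
  node 8: 1 child(ren)
  node 41: 1 child(ren)
  node 19: 1 child(ren)
  node 29: 0 child(ren)
Matching nodes: [42, 8, 41, 19]
Count of internal (non-leaf) nodes: 4


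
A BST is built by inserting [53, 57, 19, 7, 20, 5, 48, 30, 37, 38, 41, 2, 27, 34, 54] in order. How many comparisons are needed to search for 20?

Search path for 20: 53 -> 19 -> 20
Found: True
Comparisons: 3


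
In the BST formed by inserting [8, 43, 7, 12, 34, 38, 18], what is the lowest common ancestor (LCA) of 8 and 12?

Tree insertion order: [8, 43, 7, 12, 34, 38, 18]
Tree (level-order array): [8, 7, 43, None, None, 12, None, None, 34, 18, 38]
In a BST, the LCA of p=8, q=12 is the first node v on the
root-to-leaf path with p <= v <= q (go left if both < v, right if both > v).
Walk from root:
  at 8: 8 <= 8 <= 12, this is the LCA
LCA = 8


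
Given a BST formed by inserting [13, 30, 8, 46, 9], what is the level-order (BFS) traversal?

Tree insertion order: [13, 30, 8, 46, 9]
Tree (level-order array): [13, 8, 30, None, 9, None, 46]
BFS from the root, enqueuing left then right child of each popped node:
  queue [13] -> pop 13, enqueue [8, 30], visited so far: [13]
  queue [8, 30] -> pop 8, enqueue [9], visited so far: [13, 8]
  queue [30, 9] -> pop 30, enqueue [46], visited so far: [13, 8, 30]
  queue [9, 46] -> pop 9, enqueue [none], visited so far: [13, 8, 30, 9]
  queue [46] -> pop 46, enqueue [none], visited so far: [13, 8, 30, 9, 46]
Result: [13, 8, 30, 9, 46]


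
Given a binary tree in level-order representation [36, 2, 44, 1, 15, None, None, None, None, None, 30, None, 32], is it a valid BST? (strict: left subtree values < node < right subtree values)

Level-order array: [36, 2, 44, 1, 15, None, None, None, None, None, 30, None, 32]
Validate using subtree bounds (lo, hi): at each node, require lo < value < hi,
then recurse left with hi=value and right with lo=value.
Preorder trace (stopping at first violation):
  at node 36 with bounds (-inf, +inf): OK
  at node 2 with bounds (-inf, 36): OK
  at node 1 with bounds (-inf, 2): OK
  at node 15 with bounds (2, 36): OK
  at node 30 with bounds (15, 36): OK
  at node 32 with bounds (30, 36): OK
  at node 44 with bounds (36, +inf): OK
No violation found at any node.
Result: Valid BST


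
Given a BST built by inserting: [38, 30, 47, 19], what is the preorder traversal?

Tree insertion order: [38, 30, 47, 19]
Tree (level-order array): [38, 30, 47, 19]
Preorder traversal: [38, 30, 19, 47]


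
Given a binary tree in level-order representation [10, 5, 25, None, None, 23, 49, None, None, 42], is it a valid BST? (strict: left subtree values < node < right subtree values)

Level-order array: [10, 5, 25, None, None, 23, 49, None, None, 42]
Validate using subtree bounds (lo, hi): at each node, require lo < value < hi,
then recurse left with hi=value and right with lo=value.
Preorder trace (stopping at first violation):
  at node 10 with bounds (-inf, +inf): OK
  at node 5 with bounds (-inf, 10): OK
  at node 25 with bounds (10, +inf): OK
  at node 23 with bounds (10, 25): OK
  at node 49 with bounds (25, +inf): OK
  at node 42 with bounds (25, 49): OK
No violation found at any node.
Result: Valid BST


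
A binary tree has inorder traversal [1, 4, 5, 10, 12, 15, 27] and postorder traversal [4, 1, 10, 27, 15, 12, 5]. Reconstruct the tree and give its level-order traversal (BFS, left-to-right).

Inorder:   [1, 4, 5, 10, 12, 15, 27]
Postorder: [4, 1, 10, 27, 15, 12, 5]
Algorithm: postorder visits root last, so walk postorder right-to-left;
each value is the root of the current inorder slice — split it at that
value, recurse on the right subtree first, then the left.
Recursive splits:
  root=5; inorder splits into left=[1, 4], right=[10, 12, 15, 27]
  root=12; inorder splits into left=[10], right=[15, 27]
  root=15; inorder splits into left=[], right=[27]
  root=27; inorder splits into left=[], right=[]
  root=10; inorder splits into left=[], right=[]
  root=1; inorder splits into left=[], right=[4]
  root=4; inorder splits into left=[], right=[]
Reconstructed level-order: [5, 1, 12, 4, 10, 15, 27]


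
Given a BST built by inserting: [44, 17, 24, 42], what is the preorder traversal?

Tree insertion order: [44, 17, 24, 42]
Tree (level-order array): [44, 17, None, None, 24, None, 42]
Preorder traversal: [44, 17, 24, 42]


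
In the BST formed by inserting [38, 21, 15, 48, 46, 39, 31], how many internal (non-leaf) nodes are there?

Tree built from: [38, 21, 15, 48, 46, 39, 31]
Tree (level-order array): [38, 21, 48, 15, 31, 46, None, None, None, None, None, 39]
Rule: An internal node has at least one child.
Per-node child counts:
  node 38: 2 child(ren)
  node 21: 2 child(ren)
  node 15: 0 child(ren)
  node 31: 0 child(ren)
  node 48: 1 child(ren)
  node 46: 1 child(ren)
  node 39: 0 child(ren)
Matching nodes: [38, 21, 48, 46]
Count of internal (non-leaf) nodes: 4


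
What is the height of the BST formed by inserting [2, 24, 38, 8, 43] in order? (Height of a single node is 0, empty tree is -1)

Insertion order: [2, 24, 38, 8, 43]
Tree (level-order array): [2, None, 24, 8, 38, None, None, None, 43]
Compute height bottom-up (empty subtree = -1):
  height(8) = 1 + max(-1, -1) = 0
  height(43) = 1 + max(-1, -1) = 0
  height(38) = 1 + max(-1, 0) = 1
  height(24) = 1 + max(0, 1) = 2
  height(2) = 1 + max(-1, 2) = 3
Height = 3


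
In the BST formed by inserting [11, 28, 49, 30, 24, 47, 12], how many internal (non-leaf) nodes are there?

Tree built from: [11, 28, 49, 30, 24, 47, 12]
Tree (level-order array): [11, None, 28, 24, 49, 12, None, 30, None, None, None, None, 47]
Rule: An internal node has at least one child.
Per-node child counts:
  node 11: 1 child(ren)
  node 28: 2 child(ren)
  node 24: 1 child(ren)
  node 12: 0 child(ren)
  node 49: 1 child(ren)
  node 30: 1 child(ren)
  node 47: 0 child(ren)
Matching nodes: [11, 28, 24, 49, 30]
Count of internal (non-leaf) nodes: 5
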